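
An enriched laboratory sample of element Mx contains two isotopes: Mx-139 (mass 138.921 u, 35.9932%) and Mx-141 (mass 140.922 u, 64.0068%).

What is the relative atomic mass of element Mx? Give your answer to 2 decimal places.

Ar = Σ fᵢ·mᵢ = 0.359932 × 138.921 + 0.640068 × 140.922
= 50.0021 + 90.1997 = 140.2018 u

140.20 u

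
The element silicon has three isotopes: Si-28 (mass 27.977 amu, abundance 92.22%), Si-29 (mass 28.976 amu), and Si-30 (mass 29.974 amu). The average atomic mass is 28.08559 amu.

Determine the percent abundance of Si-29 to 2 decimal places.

4.69%

The remaining 7.78% is split between Si-29 (fraction x) and Si-30 (fraction 0.0778 − x).
Substituting: 28.976x + 29.974(0.0778 − x) = 2.2852006
(28.976 − 29.974)x = -0.0467766  ⇒  x = 0.04687, y = 0.03093
Si-29: 4.69%, Si-30: 3.09%.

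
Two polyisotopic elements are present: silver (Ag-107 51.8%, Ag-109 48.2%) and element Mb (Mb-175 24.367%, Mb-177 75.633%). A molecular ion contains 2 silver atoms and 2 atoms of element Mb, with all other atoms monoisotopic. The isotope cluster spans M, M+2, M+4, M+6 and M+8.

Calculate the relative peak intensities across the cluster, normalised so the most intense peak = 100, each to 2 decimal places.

Silver pattern (n=2): 0.268324 : 0.499352 : 0.232324
Element Mb pattern (n=2): 0.05937507 : 0.36858986 : 0.57203507
Convolve the two distributions (both contribute in 2-u steps):
  M: 0.268324×0.05937507 = 0.015932
  M+2: 0.268324×0.36858986 + 0.499352×0.05937507 = 0.128551
  M+4: 0.268324×0.57203507 + 0.499352×0.36858986 + 0.232324×0.05937507 = 0.351341
  M+6: 0.499352×0.57203507 + 0.232324×0.36858986 = 0.371279
  M+8: 0.232324×0.57203507 = 0.132897
Scale to base peak (0.371279) = 100: 4.29 : 34.62 : 94.63 : 100.00 : 35.79

4.29 : 34.62 : 94.63 : 100.00 : 35.79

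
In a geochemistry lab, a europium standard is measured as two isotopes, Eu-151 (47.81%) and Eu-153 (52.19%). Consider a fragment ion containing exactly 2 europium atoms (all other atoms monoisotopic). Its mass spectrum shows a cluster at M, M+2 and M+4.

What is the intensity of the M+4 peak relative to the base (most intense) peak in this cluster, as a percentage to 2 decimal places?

(0.4781 + 0.5219)^2 gives M 0.2286, M+2 0.4990, M+4 0.2724; the largest is M+2.
P(M+2) = C(2,1) × 0.4781^1 × 0.5219^1 = 2 × 0.4781 × 0.5219 = 0.499041 (base)
P(M+4) = C(2,2) × 0.4781^0 × 0.5219^2 = 1 × 1.0000 × 0.27237961 = 0.272380
Relative intensity = 0.272380 / 0.499041 × 100 = 54.58

54.58%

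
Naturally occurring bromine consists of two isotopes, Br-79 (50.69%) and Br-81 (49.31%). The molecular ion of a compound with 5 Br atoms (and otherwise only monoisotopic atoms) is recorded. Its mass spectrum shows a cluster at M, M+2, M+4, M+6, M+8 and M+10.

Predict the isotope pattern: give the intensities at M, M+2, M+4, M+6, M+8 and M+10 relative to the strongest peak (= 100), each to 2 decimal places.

Each Br atom is independently Br-79 (p = 0.5069) or Br-81 (q = 0.4931); the cluster is the binomial expansion (p + q)^5.
P(M) = 0.5069^5 = 0.033467
P(M+2) = 5 × 0.5069^4 × 0.4931^1 = 0.162777
P(M+4) = 10 × 0.5069^3 × 0.4931^2 = 0.316692
P(M+6) = 10 × 0.5069^2 × 0.4931^3 = 0.308070
P(M+8) = 5 × 0.5069^1 × 0.4931^4 = 0.149842
P(M+10) = 0.4931^5 = 0.029152
The M+4 peak is largest (0.316692); scaling to 100 gives 10.57 : 51.40 : 100.00 : 97.28 : 47.31 : 9.21.

10.57 : 51.40 : 100.00 : 97.28 : 47.31 : 9.21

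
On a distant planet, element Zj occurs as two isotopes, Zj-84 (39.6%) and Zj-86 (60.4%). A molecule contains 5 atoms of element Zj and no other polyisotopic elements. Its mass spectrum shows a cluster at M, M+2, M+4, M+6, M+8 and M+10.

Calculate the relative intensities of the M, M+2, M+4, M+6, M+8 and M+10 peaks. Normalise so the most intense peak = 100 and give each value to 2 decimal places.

2.82 : 21.49 : 65.56 : 100.00 : 76.26 : 23.26

Expanding (0.396 + 0.604)^5:
P(M) = 0.396^5 = 0.009738
P(M+2) = 5 × 0.396^4 × 0.604^1 = 0.074266
P(M+4) = 10 × 0.396^3 × 0.604^2 = 0.226548
P(M+6) = 10 × 0.396^2 × 0.604^3 = 0.345542
P(M+8) = 5 × 0.396^1 × 0.604^4 = 0.263520
P(M+10) = 0.604^5 = 0.080387
The M+6 peak is largest (0.345542); scaling to 100 gives 2.82 : 21.49 : 65.56 : 100.00 : 76.26 : 23.26.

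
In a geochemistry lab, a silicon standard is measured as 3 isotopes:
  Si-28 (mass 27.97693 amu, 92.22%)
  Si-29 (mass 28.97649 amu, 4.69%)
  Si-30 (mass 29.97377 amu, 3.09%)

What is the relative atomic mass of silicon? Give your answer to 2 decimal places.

28.09 amu

Weight each isotope mass by its fractional abundance: 0.9222 × 27.97693 + 0.0469 × 28.97649 + 0.0309 × 29.97377
= 25.800325 + 1.358997 + 0.926189 = 28.085511 amu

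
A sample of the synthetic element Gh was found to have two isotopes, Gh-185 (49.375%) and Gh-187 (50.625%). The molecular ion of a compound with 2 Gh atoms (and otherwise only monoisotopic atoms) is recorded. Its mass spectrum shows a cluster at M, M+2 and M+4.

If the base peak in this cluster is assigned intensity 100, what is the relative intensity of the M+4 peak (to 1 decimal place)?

51.3

(0.49375 + 0.50625)^2 gives M 0.2438, M+2 0.4999, M+4 0.2563; the largest is M+2.
P(M+2) = C(2,1) × 0.49375^1 × 0.50625^1 = 2 × 0.49375 × 0.50625 = 0.499922 (base)
P(M+4) = C(2,2) × 0.49375^0 × 0.50625^2 = 1 × 1.0000 × 0.25628906 = 0.256289
Relative intensity = 0.256289 / 0.499922 × 100 = 51.3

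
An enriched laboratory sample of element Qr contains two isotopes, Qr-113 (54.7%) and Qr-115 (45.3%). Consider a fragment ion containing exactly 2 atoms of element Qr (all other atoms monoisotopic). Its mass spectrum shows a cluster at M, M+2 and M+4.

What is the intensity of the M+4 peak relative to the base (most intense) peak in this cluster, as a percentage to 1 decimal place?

41.4%

(0.547 + 0.453)^2 gives M 0.2992, M+2 0.4956, M+4 0.2052; the largest is M+2.
P(M+2) = C(2,1) × 0.547^1 × 0.453^1 = 2 × 0.5470 × 0.4530 = 0.495582 (base)
P(M+4) = C(2,2) × 0.547^0 × 0.453^2 = 1 × 1.0000 × 0.205209 = 0.205209
Relative intensity = 0.205209 / 0.495582 × 100 = 41.4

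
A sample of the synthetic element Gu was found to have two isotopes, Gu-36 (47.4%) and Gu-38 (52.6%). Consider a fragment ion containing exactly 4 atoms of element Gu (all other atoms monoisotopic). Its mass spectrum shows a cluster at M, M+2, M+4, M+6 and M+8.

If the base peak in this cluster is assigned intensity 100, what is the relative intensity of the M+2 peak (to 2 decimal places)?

60.08

Binomial terms of (0.474 + 0.526)^4: M 0.0505, M+2 0.2241, M+4 0.3730, M+6 0.2759, M+8 0.0765 → M+4 is the base peak.
P(M+4) = C(4,2) × 0.474^2 × 0.526^2 = 6 × 0.224676 × 0.276676 = 0.372975 (base)
P(M+2) = C(4,1) × 0.474^3 × 0.526^1 = 4 × 0.10649642 × 0.5260 = 0.224068
Relative intensity = 0.224068 / 0.372975 × 100 = 60.08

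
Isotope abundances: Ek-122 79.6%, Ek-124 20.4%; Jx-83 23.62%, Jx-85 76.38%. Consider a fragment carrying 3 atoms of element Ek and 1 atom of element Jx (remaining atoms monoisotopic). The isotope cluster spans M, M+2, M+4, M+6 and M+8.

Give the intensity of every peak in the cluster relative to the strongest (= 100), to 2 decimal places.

24.98 : 100.00 : 67.04 : 16.34 : 1.36

Element Ek pattern (n=3): 0.50435834 : 0.38777299 : 0.09937901 : 0.00848966
Element Jx pattern (n=1): 0.2362 : 0.7638
Convolve the two distributions (both contribute in 2-u steps):
  M: 0.50435834×0.2362 = 0.119129
  M+2: 0.50435834×0.7638 + 0.38777299×0.2362 = 0.476821
  M+4: 0.38777299×0.7638 + 0.09937901×0.2362 = 0.319654
  M+6: 0.09937901×0.7638 + 0.00848966×0.2362 = 0.077911
  M+8: 0.00848966×0.7638 = 0.006484
Scale to base peak (0.476821) = 100: 24.98 : 100.00 : 67.04 : 16.34 : 1.36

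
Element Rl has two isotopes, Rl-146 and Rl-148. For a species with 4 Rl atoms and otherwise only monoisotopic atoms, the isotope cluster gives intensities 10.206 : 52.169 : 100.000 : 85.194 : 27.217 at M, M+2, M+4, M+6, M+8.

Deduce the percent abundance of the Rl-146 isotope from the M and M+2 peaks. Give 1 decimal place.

Write p for the Rl-146 fraction. I(M+2)/I(M) = [C(4,1)·p^3·(1−p)] / p^4 = 4·(1−p)/p = 52.169/10.206 = 5.1116
(1−p)/p = 5.1116/4 = 1.2779  ⇒  p = 1/(1 + 1.2779) = 0.4390
Rl-146: 43.9%, Rl-148: 56.1%.

43.9%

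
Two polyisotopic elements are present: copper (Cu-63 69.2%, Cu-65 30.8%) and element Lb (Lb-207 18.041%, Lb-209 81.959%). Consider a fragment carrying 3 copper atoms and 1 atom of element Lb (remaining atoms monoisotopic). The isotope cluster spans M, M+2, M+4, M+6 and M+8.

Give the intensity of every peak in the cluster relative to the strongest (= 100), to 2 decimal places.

Copper pattern (n=3): 0.33137389 : 0.44247034 : 0.19693766 : 0.02921811
Element Lb pattern (n=1): 0.18041 : 0.81959
Convolve the two distributions (both contribute in 2-u steps):
  M: 0.33137389×0.18041 = 0.059783
  M+2: 0.33137389×0.81959 + 0.44247034×0.18041 = 0.351417
  M+4: 0.44247034×0.81959 + 0.19693766×0.18041 = 0.398174
  M+6: 0.19693766×0.81959 + 0.02921811×0.18041 = 0.166679
  M+8: 0.02921811×0.81959 = 0.023947
Scale to base peak (0.398174) = 100: 15.01 : 88.26 : 100.00 : 41.86 : 6.01

15.01 : 88.26 : 100.00 : 41.86 : 6.01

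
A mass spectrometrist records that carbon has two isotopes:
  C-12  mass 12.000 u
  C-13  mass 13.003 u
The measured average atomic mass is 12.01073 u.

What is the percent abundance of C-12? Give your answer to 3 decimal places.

98.930%

With x = fraction of C-12 (so C-13 is 1 − x):
12.000·x + 13.003·(1 − x) = 12.01073
(12.000 − 13.003)·x = 12.01073 − 13.003
x = -0.99227 / -1.003 = 0.98930 → 98.930% C-12, 1.070% C-13.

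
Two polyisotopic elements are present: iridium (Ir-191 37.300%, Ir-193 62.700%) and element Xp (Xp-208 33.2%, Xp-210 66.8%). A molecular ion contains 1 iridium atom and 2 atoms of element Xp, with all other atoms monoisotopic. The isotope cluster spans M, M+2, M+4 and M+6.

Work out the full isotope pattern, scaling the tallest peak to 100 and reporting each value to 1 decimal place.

9.2 : 52.8 : 100.0 : 62.9

Iridium pattern (n=1): 0.3730 : 0.6270
Element Xp pattern (n=2): 0.110224 : 0.443552 : 0.446224
Convolve the two distributions (both contribute in 2-u steps):
  M: 0.3730×0.110224 = 0.041114
  M+2: 0.3730×0.443552 + 0.6270×0.110224 = 0.234555
  M+4: 0.3730×0.446224 + 0.6270×0.443552 = 0.444549
  M+6: 0.6270×0.446224 = 0.279782
Scale to base peak (0.444549) = 100: 9.2 : 52.8 : 100.0 : 62.9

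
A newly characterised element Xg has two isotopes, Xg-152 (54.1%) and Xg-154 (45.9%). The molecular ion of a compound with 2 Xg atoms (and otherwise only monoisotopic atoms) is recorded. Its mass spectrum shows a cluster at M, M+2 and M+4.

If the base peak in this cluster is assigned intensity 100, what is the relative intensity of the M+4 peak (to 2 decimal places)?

42.42

Term probabilities: M 0.2927, M+2 0.4966, M+4 0.2107. Base peak = M+2.
P(M+2) = C(2,1) × 0.541^1 × 0.459^1 = 2 × 0.5410 × 0.4590 = 0.496638 (base)
P(M+4) = C(2,2) × 0.541^0 × 0.459^2 = 1 × 1.0000 × 0.210681 = 0.210681
Relative intensity = 0.210681 / 0.496638 × 100 = 42.42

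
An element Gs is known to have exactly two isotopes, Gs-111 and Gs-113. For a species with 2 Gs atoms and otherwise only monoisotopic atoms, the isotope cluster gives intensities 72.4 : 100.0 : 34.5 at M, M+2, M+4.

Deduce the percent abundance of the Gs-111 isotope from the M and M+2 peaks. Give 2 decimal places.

Write p for the Gs-111 fraction. I(M+2)/I(M) = [C(2,1)·p^1·(1−p)] / p^2 = 2·(1−p)/p = 100.0/72.4 = 1.3812
(1−p)/p = 1.3812/2 = 0.6906  ⇒  p = 1/(1 + 0.6906) = 0.5915
Gs-111: 59.15%, Gs-113: 40.85%.

59.15%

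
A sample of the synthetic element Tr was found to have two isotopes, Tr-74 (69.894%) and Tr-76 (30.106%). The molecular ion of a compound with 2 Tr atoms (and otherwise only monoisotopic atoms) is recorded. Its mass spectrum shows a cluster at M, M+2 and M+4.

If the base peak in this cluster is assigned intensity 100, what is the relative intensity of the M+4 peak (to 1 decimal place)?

18.6

(0.69894 + 0.30106)^2 gives M 0.4885, M+2 0.4208, M+4 0.0906; the largest is M.
P(M) = C(2,0) × 0.69894^2 × 0.30106^0 = 1 × 0.48851712 × 1.0000 = 0.488517 (base)
P(M+4) = C(2,2) × 0.69894^0 × 0.30106^2 = 1 × 1.0000 × 0.09063712 = 0.090637
Relative intensity = 0.090637 / 0.488517 × 100 = 18.6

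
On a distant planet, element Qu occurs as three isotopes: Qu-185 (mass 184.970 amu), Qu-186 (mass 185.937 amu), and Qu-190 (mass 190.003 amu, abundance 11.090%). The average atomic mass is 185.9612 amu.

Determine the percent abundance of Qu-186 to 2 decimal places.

44.78%

The remaining 88.910% is split between Qu-185 (fraction x) and Qu-186 (fraction 0.88910 − x).
Substituting: 184.970x + 185.937(0.88910 − x) = 164.8898673
(184.970 − 185.937)x = -0.4267194  ⇒  x = 0.44128, y = 0.44782
Qu-185: 44.13%, Qu-186: 44.78%.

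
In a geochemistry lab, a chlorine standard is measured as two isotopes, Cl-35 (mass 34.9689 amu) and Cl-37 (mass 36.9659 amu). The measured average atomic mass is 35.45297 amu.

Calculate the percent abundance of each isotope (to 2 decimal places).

Cl-35: 75.76%, Cl-37: 24.24%

Writing the weighted mean with unknown fraction x of Cl-35:
34.9689·x + 36.9659·(1 − x) = 35.45297
(34.9689 − 36.9659)·x = 35.45297 − 36.9659
x = -1.51293 / -1.9970 = 0.75760 → 75.76% Cl-35, 24.24% Cl-37.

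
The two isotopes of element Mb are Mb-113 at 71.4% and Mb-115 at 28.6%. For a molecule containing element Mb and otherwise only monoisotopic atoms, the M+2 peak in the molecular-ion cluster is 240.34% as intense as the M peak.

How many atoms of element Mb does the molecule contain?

For n independent Mb atoms, I(M+2)/I(M) = n · (abundance Mb-115) / (abundance Mb-113) = n · 0.286/0.714.
n = 2.4034 × 0.714/0.286 = 6.00 ≈ 6

6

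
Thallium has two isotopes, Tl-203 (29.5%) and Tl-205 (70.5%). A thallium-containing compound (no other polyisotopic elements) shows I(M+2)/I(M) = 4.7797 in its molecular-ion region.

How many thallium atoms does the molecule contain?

2

For n independent Tl atoms, I(M+2)/I(M) = n · (abundance Tl-205) / (abundance Tl-203) = n · 0.705/0.295.
n = 4.7797 × 0.295/0.705 = 2.00 ≈ 2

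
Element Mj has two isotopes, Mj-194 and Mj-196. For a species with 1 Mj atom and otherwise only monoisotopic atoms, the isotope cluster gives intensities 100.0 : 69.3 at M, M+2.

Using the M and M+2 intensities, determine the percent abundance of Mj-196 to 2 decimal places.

Let p = fractional abundance of Mj-194. I(M+2)/I(M) = [C(1,1)·p^0·(1−p)] / p^1 = 1·(1−p)/p = 69.3/100.0 = 0.6930
(1−p)/p = 0.6930/1 = 0.6930  ⇒  p = 1/(1 + 0.6930) = 0.5907
Mj-194: 59.07%, Mj-196: 40.93%.

40.93%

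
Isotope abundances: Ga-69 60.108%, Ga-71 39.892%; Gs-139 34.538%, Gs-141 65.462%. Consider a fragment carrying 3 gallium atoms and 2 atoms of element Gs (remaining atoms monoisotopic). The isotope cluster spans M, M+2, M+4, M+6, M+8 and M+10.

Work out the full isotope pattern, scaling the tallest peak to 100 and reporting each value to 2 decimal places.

Gallium pattern (n=3): 0.2171685 : 0.432386 : 0.2869625 : 0.063483
Element Gs pattern (n=2): 0.11928734 : 0.45218531 : 0.42852734
Convolve the two distributions (both contribute in 2-u steps):
  M: 0.2171685×0.11928734 = 0.025905
  M+2: 0.2171685×0.45218531 + 0.432386×0.11928734 = 0.149779
  M+4: 0.2171685×0.42852734 + 0.432386×0.45218531 + 0.2869625×0.11928734 = 0.322812
  M+6: 0.432386×0.42852734 + 0.2869625×0.45218531 + 0.063483×0.11928734 = 0.322622
  M+8: 0.2869625×0.42852734 + 0.063483×0.45218531 = 0.151677
  M+10: 0.063483×0.42852734 = 0.027204
Scale to base peak (0.322812) = 100: 8.02 : 46.40 : 100.00 : 99.94 : 46.99 : 8.43

8.02 : 46.40 : 100.00 : 99.94 : 46.99 : 8.43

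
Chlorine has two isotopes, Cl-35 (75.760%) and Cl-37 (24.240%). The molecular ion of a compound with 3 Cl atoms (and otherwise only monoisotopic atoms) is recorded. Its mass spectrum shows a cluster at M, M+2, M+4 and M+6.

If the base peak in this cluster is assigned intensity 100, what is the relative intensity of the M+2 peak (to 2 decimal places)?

Binomial terms of (0.75760 + 0.24240)^3: M 0.4348, M+2 0.4174, M+4 0.1335, M+6 0.0142 → M is the base peak.
P(M) = C(3,0) × 0.75760^3 × 0.24240^0 = 1 × 0.4348304 × 1.0000 = 0.434830 (base)
P(M+2) = C(3,1) × 0.75760^2 × 0.24240^1 = 3 × 0.57395776 × 0.2424 = 0.417382
Relative intensity = 0.417382 / 0.434830 × 100 = 95.99

95.99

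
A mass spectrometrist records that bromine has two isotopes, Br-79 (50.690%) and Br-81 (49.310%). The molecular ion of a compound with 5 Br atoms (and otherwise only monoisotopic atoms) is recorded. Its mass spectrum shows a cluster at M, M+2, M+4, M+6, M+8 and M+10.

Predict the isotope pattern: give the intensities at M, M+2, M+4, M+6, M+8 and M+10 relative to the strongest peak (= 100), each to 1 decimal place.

The 5 Br atoms are independent, so intensities follow the terms of (0.50690 + 0.49310)^5.
P(M) = 0.50690^5 = 0.033467
P(M+2) = 5 × 0.50690^4 × 0.49310^1 = 0.162777
P(M+4) = 10 × 0.50690^3 × 0.49310^2 = 0.316692
P(M+6) = 10 × 0.50690^2 × 0.49310^3 = 0.308070
P(M+8) = 5 × 0.50690^1 × 0.49310^4 = 0.149842
P(M+10) = 0.49310^5 = 0.029152
The M+4 peak is largest (0.316692); scaling to 100 gives 10.6 : 51.4 : 100.0 : 97.3 : 47.3 : 9.2.

10.6 : 51.4 : 100.0 : 97.3 : 47.3 : 9.2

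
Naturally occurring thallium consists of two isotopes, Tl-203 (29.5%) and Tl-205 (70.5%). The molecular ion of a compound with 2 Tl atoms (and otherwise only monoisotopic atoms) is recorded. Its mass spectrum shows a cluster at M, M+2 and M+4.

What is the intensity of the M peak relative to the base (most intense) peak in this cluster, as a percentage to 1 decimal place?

Binomial terms of (0.295 + 0.705)^2: M 0.0870, M+2 0.4160, M+4 0.4970 → M+4 is the base peak.
P(M+4) = C(2,2) × 0.295^0 × 0.705^2 = 1 × 1.0000 × 0.497025 = 0.497025 (base)
P(M) = C(2,0) × 0.295^2 × 0.705^0 = 1 × 0.087025 × 1.0000 = 0.087025
Relative intensity = 0.087025 / 0.497025 × 100 = 17.5

17.5%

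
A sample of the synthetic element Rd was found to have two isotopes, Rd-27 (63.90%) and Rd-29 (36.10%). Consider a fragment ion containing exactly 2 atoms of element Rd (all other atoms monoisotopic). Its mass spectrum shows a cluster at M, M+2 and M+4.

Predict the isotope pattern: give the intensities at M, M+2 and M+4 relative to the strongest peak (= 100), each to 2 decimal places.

88.50 : 100.00 : 28.25

The 2 Rd atoms are independent, so intensities follow the terms of (0.6390 + 0.3610)^2.
P(M) = 0.6390^2 = 0.408321
P(M+2) = 2 × 0.6390^1 × 0.3610^1 = 0.461358
P(M+4) = 0.3610^2 = 0.130321
The M+2 peak is largest (0.461358); scaling to 100 gives 88.50 : 100.00 : 28.25.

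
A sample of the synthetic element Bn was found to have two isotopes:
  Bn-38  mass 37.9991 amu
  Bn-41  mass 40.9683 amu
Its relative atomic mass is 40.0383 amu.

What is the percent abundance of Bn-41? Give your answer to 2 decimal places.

68.68%

Let x be the fractional abundance of Bn-38; then Bn-41 has abundance 1 − x.
37.9991·x + 40.9683·(1 − x) = 40.0383
(37.9991 − 40.9683)·x = 40.0383 − 40.9683
x = -0.9300 / -2.9692 = 0.31322 → 31.32% Bn-38, 68.68% Bn-41.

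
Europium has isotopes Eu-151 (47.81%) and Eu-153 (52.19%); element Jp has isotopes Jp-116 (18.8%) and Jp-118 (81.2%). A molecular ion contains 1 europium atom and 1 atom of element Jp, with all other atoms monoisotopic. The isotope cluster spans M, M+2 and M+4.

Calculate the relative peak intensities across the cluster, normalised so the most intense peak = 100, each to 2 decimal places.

18.48 : 100.00 : 87.14

Europium pattern (n=1): 0.4781 : 0.5219
Element Jp pattern (n=1): 0.1880 : 0.8120
Convolve the two distributions (both contribute in 2-u steps):
  M: 0.4781×0.1880 = 0.089883
  M+2: 0.4781×0.8120 + 0.5219×0.1880 = 0.486334
  M+4: 0.5219×0.8120 = 0.423783
Scale to base peak (0.486334) = 100: 18.48 : 100.00 : 87.14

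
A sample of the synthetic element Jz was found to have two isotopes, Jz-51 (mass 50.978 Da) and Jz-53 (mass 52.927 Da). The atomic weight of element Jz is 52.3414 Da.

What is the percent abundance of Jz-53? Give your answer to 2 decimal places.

69.95%

With x = fraction of Jz-51 (so Jz-53 is 1 − x):
50.978·x + 52.927·(1 − x) = 52.3414
(50.978 − 52.927)·x = 52.3414 − 52.927
x = -0.5856 / -1.949 = 0.30046 → 30.05% Jz-51, 69.95% Jz-53.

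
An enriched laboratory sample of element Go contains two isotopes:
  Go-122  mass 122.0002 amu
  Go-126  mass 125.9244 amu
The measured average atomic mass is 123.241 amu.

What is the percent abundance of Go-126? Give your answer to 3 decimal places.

31.619%

With x = fraction of Go-122 (so Go-126 is 1 − x):
122.0002·x + 125.9244·(1 − x) = 123.241
(122.0002 − 125.9244)·x = 123.241 − 125.9244
x = -2.6834 / -3.9242 = 0.68381 → 68.381% Go-122, 31.619% Go-126.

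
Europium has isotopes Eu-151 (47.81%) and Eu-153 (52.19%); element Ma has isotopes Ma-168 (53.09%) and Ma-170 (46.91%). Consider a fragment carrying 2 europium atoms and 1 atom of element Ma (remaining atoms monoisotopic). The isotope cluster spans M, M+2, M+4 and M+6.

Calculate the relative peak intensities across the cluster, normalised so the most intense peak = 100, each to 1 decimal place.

32.0 : 98.3 : 100.0 : 33.7

Europium pattern (n=2): 0.22857961 : 0.49904078 : 0.27237961
Element Ma pattern (n=1): 0.5309 : 0.4691
Convolve the two distributions (both contribute in 2-u steps):
  M: 0.22857961×0.5309 = 0.121353
  M+2: 0.22857961×0.4691 + 0.49904078×0.5309 = 0.372167
  M+4: 0.49904078×0.4691 + 0.27237961×0.5309 = 0.378706
  M+6: 0.27237961×0.4691 = 0.127773
Scale to base peak (0.378706) = 100: 32.0 : 98.3 : 100.0 : 33.7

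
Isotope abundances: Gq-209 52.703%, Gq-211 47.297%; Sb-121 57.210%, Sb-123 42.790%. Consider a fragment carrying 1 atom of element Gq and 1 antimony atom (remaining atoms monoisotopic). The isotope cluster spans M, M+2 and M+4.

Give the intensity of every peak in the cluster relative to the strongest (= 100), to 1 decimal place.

60.8 : 100.0 : 40.8

Element Gq pattern (n=1): 0.52703 : 0.47297
Antimony pattern (n=1): 0.5721 : 0.4279
Convolve the two distributions (both contribute in 2-u steps):
  M: 0.52703×0.5721 = 0.301514
  M+2: 0.52703×0.4279 + 0.47297×0.5721 = 0.496102
  M+4: 0.47297×0.4279 = 0.202384
Scale to base peak (0.496102) = 100: 60.8 : 100.0 : 40.8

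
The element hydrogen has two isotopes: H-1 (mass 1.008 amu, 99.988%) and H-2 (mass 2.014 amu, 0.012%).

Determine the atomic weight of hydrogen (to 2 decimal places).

1.01 amu

The abundance-weighted mean is 0.99988 × 1.008 + 0.00012 × 2.014
= 1.0079 + 0.0002 = 1.0081 amu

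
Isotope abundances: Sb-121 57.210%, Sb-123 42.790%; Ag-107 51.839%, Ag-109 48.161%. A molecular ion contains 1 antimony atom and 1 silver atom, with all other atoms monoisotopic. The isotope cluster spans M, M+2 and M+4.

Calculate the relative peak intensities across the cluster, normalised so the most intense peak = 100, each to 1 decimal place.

Antimony pattern (n=1): 0.5721 : 0.4279
Silver pattern (n=1): 0.51839 : 0.48161
Convolve the two distributions (both contribute in 2-u steps):
  M: 0.5721×0.51839 = 0.296571
  M+2: 0.5721×0.48161 + 0.4279×0.51839 = 0.497348
  M+4: 0.4279×0.48161 = 0.206081
Scale to base peak (0.497348) = 100: 59.6 : 100.0 : 41.4

59.6 : 100.0 : 41.4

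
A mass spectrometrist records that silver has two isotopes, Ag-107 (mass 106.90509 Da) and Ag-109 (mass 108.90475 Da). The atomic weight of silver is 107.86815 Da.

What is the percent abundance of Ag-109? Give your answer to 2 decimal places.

48.16%

With x = fraction of Ag-107 (so Ag-109 is 1 − x):
106.90509·x + 108.90475·(1 − x) = 107.86815
(106.90509 − 108.90475)·x = 107.86815 − 108.90475
x = -1.03660 / -1.99966 = 0.51839 → 51.84% Ag-107, 48.16% Ag-109.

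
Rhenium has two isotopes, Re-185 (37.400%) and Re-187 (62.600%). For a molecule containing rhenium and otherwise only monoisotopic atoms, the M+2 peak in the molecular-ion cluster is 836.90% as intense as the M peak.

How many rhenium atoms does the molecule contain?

The M+2/M ratio from n Re atoms is n · q/p = n · 0.62600/0.37400.
n = 8.3690 × 0.37400/0.62600 = 5.00 ≈ 5

5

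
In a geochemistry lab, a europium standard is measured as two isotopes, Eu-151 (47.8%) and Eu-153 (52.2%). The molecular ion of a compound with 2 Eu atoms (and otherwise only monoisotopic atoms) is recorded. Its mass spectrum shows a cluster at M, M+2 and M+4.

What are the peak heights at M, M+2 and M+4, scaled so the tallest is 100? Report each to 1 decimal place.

45.8 : 100.0 : 54.6

Each Eu atom is independently Eu-151 (p = 0.478) or Eu-153 (q = 0.522); the cluster is the binomial expansion (p + q)^2.
P(M) = 0.478^2 = 0.228484
P(M+2) = 2 × 0.478^1 × 0.522^1 = 0.499032
P(M+4) = 0.522^2 = 0.272484
The M+2 peak is largest (0.499032); scaling to 100 gives 45.8 : 100.0 : 54.6.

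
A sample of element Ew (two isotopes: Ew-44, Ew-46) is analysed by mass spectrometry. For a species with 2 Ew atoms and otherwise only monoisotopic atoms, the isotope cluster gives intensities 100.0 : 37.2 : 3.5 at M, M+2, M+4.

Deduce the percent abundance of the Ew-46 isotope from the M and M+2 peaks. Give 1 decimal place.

Let p = fractional abundance of Ew-44. I(M+2)/I(M) = [C(2,1)·p^1·(1−p)] / p^2 = 2·(1−p)/p = 37.2/100.0 = 0.3720
(1−p)/p = 0.3720/2 = 0.1860  ⇒  p = 1/(1 + 0.1860) = 0.8432
Ew-44: 84.3%, Ew-46: 15.7%.

15.7%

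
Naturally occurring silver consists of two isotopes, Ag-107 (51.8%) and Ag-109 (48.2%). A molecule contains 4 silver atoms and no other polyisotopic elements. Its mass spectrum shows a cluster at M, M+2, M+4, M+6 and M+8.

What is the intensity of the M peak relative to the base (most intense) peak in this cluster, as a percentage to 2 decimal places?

Term probabilities: M 0.0720, M+2 0.2680, M+4 0.3740, M+6 0.2320, M+8 0.0540. Base peak = M+4.
P(M+4) = C(4,2) × 0.518^2 × 0.482^2 = 6 × 0.268324 × 0.232324 = 0.374029 (base)
P(M) = C(4,0) × 0.518^4 × 0.482^0 = 1 × 0.07199777 × 1.0000 = 0.071998
Relative intensity = 0.071998 / 0.374029 × 100 = 19.25

19.25%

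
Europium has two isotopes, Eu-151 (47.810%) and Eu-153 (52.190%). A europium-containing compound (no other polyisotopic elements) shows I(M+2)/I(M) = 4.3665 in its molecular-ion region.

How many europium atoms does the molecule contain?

For n independent Eu atoms, I(M+2)/I(M) = n · (abundance Eu-153) / (abundance Eu-151) = n · 0.52190/0.47810.
n = 4.3665 × 0.47810/0.52190 = 4.00 ≈ 4

4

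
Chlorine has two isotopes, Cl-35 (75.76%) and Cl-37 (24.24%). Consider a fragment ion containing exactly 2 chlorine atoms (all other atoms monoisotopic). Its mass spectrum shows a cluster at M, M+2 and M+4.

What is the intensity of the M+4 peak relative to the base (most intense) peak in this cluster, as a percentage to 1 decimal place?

Term probabilities: M 0.5740, M+2 0.3673, M+4 0.0588. Base peak = M.
P(M) = C(2,0) × 0.7576^2 × 0.2424^0 = 1 × 0.57395776 × 1.0000 = 0.573958 (base)
P(M+4) = C(2,2) × 0.7576^0 × 0.2424^2 = 1 × 1.0000 × 0.05875776 = 0.058758
Relative intensity = 0.058758 / 0.573958 × 100 = 10.2

10.2%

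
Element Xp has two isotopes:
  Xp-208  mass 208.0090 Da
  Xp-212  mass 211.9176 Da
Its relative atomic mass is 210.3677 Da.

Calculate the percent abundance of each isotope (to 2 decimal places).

Writing the weighted mean with unknown fraction x of Xp-208:
208.0090·x + 211.9176·(1 − x) = 210.3677
(208.0090 − 211.9176)·x = 210.3677 − 211.9176
x = -1.5499 / -3.9086 = 0.39654 → 39.65% Xp-208, 60.35% Xp-212.

Xp-208: 39.65%, Xp-212: 60.35%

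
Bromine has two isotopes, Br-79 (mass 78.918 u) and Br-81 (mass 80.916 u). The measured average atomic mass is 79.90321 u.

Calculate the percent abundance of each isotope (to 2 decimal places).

Writing the weighted mean with unknown fraction x of Br-79:
78.918·x + 80.916·(1 − x) = 79.90321
(78.918 − 80.916)·x = 79.90321 − 80.916
x = -1.01279 / -1.998 = 0.50690 → 50.69% Br-79, 49.31% Br-81.

Br-79: 50.69%, Br-81: 49.31%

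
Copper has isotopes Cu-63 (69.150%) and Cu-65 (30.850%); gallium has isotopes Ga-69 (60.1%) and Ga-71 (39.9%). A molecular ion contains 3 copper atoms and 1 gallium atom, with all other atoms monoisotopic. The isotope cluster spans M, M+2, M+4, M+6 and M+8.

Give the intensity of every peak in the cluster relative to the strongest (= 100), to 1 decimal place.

49.9 : 100.0 : 74.2 : 24.2 : 2.9

Copper pattern (n=3): 0.33065611 : 0.44254842 : 0.19743483 : 0.02936064
Gallium pattern (n=1): 0.6010 : 0.3990
Convolve the two distributions (both contribute in 2-u steps):
  M: 0.33065611×0.6010 = 0.198724
  M+2: 0.33065611×0.3990 + 0.44254842×0.6010 = 0.397903
  M+4: 0.44254842×0.3990 + 0.19743483×0.6010 = 0.295235
  M+6: 0.19743483×0.3990 + 0.02936064×0.6010 = 0.096422
  M+8: 0.02936064×0.3990 = 0.011715
Scale to base peak (0.397903) = 100: 49.9 : 100.0 : 74.2 : 24.2 : 2.9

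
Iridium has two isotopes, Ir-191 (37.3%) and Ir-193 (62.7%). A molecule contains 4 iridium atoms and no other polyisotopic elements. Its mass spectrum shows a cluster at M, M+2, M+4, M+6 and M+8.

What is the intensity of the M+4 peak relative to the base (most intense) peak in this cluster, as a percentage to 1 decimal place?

Term probabilities: M 0.0194, M+2 0.1302, M+4 0.3282, M+6 0.3678, M+8 0.1546. Base peak = M+6.
P(M+6) = C(4,3) × 0.373^1 × 0.627^3 = 4 × 0.3730 × 0.24649188 = 0.367766 (base)
P(M+4) = C(4,2) × 0.373^2 × 0.627^2 = 6 × 0.139129 × 0.393129 = 0.328174
Relative intensity = 0.328174 / 0.367766 × 100 = 89.2

89.2%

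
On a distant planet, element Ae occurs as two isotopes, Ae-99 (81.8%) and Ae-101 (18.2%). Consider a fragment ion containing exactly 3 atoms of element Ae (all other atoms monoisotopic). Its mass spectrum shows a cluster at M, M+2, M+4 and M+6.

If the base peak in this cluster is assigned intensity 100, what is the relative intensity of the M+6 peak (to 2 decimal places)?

Binomial terms of (0.818 + 0.182)^3: M 0.5473, M+2 0.3653, M+4 0.0813, M+6 0.0060 → M is the base peak.
P(M) = C(3,0) × 0.818^3 × 0.182^0 = 1 × 0.54734343 × 1.0000 = 0.547343 (base)
P(M+6) = C(3,3) × 0.818^0 × 0.182^3 = 1 × 1.0000 × 0.00602857 = 0.006029
Relative intensity = 0.006029 / 0.547343 × 100 = 1.10

1.10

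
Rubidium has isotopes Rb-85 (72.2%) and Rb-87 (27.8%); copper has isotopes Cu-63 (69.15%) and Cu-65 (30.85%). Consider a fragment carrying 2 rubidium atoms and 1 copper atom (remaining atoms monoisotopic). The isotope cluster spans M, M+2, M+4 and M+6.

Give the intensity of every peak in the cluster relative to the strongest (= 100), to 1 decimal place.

Rubidium pattern (n=2): 0.521284 : 0.401432 : 0.077284
Copper pattern (n=1): 0.6915 : 0.3085
Convolve the two distributions (both contribute in 2-u steps):
  M: 0.521284×0.6915 = 0.360468
  M+2: 0.521284×0.3085 + 0.401432×0.6915 = 0.438406
  M+4: 0.401432×0.3085 + 0.077284×0.6915 = 0.177284
  M+6: 0.077284×0.3085 = 0.023842
Scale to base peak (0.438406) = 100: 82.2 : 100.0 : 40.4 : 5.4

82.2 : 100.0 : 40.4 : 5.4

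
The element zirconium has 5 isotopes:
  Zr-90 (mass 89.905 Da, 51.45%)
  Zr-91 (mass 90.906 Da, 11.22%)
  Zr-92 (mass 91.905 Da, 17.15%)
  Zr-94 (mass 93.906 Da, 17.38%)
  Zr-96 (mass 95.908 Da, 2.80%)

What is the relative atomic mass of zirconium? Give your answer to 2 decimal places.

91.22 Da

The abundance-weighted mean is 0.5145 × 89.905 + 0.1122 × 90.906 + 0.1715 × 91.905 + 0.1738 × 93.906 + 0.0280 × 95.908
= 46.2561 + 10.1997 + 15.7617 + 16.3209 + 2.6854 = 91.2238 Da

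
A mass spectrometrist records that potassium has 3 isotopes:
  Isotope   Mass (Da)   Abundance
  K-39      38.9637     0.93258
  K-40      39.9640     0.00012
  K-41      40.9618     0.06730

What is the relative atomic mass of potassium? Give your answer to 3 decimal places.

39.098 Da

Weight each isotope mass by its fractional abundance: 0.93258 × 38.9637 + 0.00012 × 39.9640 + 0.06730 × 40.9618
= 36.33677 + 0.00480 + 2.75673 = 39.09830 Da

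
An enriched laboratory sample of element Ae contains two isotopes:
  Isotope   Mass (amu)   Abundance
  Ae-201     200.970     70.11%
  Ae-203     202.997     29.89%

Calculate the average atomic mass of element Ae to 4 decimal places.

201.5759 amu

The abundance-weighted mean is 0.7011 × 200.970 + 0.2989 × 202.997
= 140.90007 + 60.67580 = 201.57587 amu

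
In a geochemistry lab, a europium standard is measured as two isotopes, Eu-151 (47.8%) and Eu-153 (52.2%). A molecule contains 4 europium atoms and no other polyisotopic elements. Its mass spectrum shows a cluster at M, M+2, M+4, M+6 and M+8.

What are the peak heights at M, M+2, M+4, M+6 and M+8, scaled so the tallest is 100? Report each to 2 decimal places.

The 4 Eu atoms are independent, so intensities follow the terms of (0.478 + 0.522)^4.
P(M) = 0.478^4 = 0.052205
P(M+2) = 4 × 0.478^3 × 0.522^1 = 0.228042
P(M+4) = 6 × 0.478^2 × 0.522^2 = 0.373549
P(M+6) = 4 × 0.478^1 × 0.522^3 = 0.271956
P(M+8) = 0.522^4 = 0.074248
The M+4 peak is largest (0.373549); scaling to 100 gives 13.98 : 61.05 : 100.00 : 72.80 : 19.88.

13.98 : 61.05 : 100.00 : 72.80 : 19.88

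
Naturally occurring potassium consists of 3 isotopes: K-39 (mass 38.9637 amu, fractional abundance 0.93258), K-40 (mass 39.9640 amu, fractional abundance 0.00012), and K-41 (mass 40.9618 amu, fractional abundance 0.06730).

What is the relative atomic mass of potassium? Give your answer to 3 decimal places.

The abundance-weighted mean is 0.93258 × 38.9637 + 0.00012 × 39.9640 + 0.06730 × 40.9618
= 36.33677 + 0.00480 + 2.75673 = 39.09830 amu

39.098 amu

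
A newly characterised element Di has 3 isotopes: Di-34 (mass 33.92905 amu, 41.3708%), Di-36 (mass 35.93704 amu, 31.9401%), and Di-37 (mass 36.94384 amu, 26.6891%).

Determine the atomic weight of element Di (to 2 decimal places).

Weight each isotope mass by its fractional abundance: 0.413708 × 33.92905 + 0.319401 × 35.93704 + 0.266891 × 36.94384
= 14.036719 + 11.478327 + 9.859978 = 35.375024 amu

35.38 amu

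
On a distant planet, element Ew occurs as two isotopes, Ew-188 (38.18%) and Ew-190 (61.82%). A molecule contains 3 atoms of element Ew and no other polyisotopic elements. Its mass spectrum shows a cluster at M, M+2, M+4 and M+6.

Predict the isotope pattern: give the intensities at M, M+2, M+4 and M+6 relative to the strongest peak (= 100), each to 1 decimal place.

Expanding (0.3818 + 0.6182)^3:
P(M) = 0.3818^3 = 0.055655
P(M+2) = 3 × 0.3818^2 × 0.6182^1 = 0.270347
P(M+4) = 3 × 0.3818^1 × 0.6182^2 = 0.437739
P(M+6) = 0.6182^3 = 0.236258
The M+4 peak is largest (0.437739); scaling to 100 gives 12.7 : 61.8 : 100.0 : 54.0.

12.7 : 61.8 : 100.0 : 54.0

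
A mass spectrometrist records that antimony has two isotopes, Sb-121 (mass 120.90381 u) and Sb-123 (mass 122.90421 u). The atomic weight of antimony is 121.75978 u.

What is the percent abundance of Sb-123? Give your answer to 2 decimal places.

42.79%

Let x be the fractional abundance of Sb-121; then Sb-123 has abundance 1 − x.
120.90381·x + 122.90421·(1 − x) = 121.75978
(120.90381 − 122.90421)·x = 121.75978 − 122.90421
x = -1.14443 / -2.00040 = 0.57210 → 57.21% Sb-121, 42.79% Sb-123.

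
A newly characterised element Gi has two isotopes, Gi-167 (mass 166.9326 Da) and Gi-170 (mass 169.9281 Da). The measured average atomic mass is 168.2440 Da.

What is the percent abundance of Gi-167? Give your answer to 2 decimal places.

With x = fraction of Gi-167 (so Gi-170 is 1 − x):
166.9326·x + 169.9281·(1 − x) = 168.2440
(166.9326 − 169.9281)·x = 168.2440 − 169.9281
x = -1.6841 / -2.9955 = 0.56221 → 56.22% Gi-167, 43.78% Gi-170.

56.22%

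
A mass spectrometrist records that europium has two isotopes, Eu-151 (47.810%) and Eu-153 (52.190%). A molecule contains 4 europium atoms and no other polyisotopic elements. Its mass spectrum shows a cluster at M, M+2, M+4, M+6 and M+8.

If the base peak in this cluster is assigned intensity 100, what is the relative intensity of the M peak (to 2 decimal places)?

(0.47810 + 0.52190)^4 gives M 0.0522, M+2 0.2281, M+4 0.3736, M+6 0.2719, M+8 0.0742; the largest is M+4.
P(M+4) = C(4,2) × 0.47810^2 × 0.52190^2 = 6 × 0.22857961 × 0.27237961 = 0.373563 (base)
P(M) = C(4,0) × 0.47810^4 × 0.52190^0 = 1 × 0.05224864 × 1.0000 = 0.052249
Relative intensity = 0.052249 / 0.373563 × 100 = 13.99

13.99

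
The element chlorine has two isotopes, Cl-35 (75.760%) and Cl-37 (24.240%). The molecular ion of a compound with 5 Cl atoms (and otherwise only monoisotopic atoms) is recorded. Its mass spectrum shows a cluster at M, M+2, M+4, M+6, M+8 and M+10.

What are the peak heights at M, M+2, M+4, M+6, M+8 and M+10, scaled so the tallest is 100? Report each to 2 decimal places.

62.51 : 100.00 : 63.99 : 20.47 : 3.28 : 0.21

Expanding (0.75760 + 0.24240)^5:
P(M) = 0.75760^5 = 0.249574
P(M+2) = 5 × 0.75760^4 × 0.24240^1 = 0.399266
P(M+4) = 10 × 0.75760^3 × 0.24240^2 = 0.255497
P(M+6) = 10 × 0.75760^2 × 0.24240^3 = 0.081748
P(M+8) = 5 × 0.75760^1 × 0.24240^4 = 0.013078
P(M+10) = 0.24240^5 = 0.000837
The M+2 peak is largest (0.399266); scaling to 100 gives 62.51 : 100.00 : 63.99 : 20.47 : 3.28 : 0.21.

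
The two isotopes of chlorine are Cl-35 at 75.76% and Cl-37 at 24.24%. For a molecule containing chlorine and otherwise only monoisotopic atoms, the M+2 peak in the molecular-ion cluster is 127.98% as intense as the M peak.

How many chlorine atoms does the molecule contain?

The M+2/M ratio from n Cl atoms is n · q/p = n · 0.2424/0.7576.
n = 1.2798 × 0.7576/0.2424 = 4.00 ≈ 4

4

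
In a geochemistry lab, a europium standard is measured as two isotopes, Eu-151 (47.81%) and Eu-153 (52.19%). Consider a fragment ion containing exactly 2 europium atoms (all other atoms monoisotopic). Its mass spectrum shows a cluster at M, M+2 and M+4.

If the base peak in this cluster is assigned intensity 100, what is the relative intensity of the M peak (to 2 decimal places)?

(0.4781 + 0.5219)^2 gives M 0.2286, M+2 0.4990, M+4 0.2724; the largest is M+2.
P(M+2) = C(2,1) × 0.4781^1 × 0.5219^1 = 2 × 0.4781 × 0.5219 = 0.499041 (base)
P(M) = C(2,0) × 0.4781^2 × 0.5219^0 = 1 × 0.22857961 × 1.0000 = 0.228580
Relative intensity = 0.228580 / 0.499041 × 100 = 45.80

45.80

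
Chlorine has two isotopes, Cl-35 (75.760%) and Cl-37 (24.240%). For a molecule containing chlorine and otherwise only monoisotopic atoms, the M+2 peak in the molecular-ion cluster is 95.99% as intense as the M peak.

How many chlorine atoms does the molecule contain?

With n Cl atoms, P(M+2)/P(M) = C(n,1)·p^(n−1)q / p^n = n·q/p = n · 0.24240/0.75760.
n = 0.9599 × 0.75760/0.24240 = 3.00 ≈ 3

3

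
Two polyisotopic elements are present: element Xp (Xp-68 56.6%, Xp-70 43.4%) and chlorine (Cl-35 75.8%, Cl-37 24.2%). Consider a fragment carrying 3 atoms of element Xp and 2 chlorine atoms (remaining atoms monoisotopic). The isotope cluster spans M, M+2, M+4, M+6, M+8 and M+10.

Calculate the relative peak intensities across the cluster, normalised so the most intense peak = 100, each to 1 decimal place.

30.0 : 88.1 : 100.0 : 54.3 : 14.0 : 1.4

Element Xp pattern (n=3): 0.1813215 : 0.41710351 : 0.31982849 : 0.0817465
Chlorine pattern (n=2): 0.574564 : 0.366872 : 0.058564
Convolve the two distributions (both contribute in 2-u steps):
  M: 0.1813215×0.574564 = 0.104181
  M+2: 0.1813215×0.366872 + 0.41710351×0.574564 = 0.306174
  M+4: 0.1813215×0.058564 + 0.41710351×0.366872 + 0.31982849×0.574564 = 0.347404
  M+6: 0.41710351×0.058564 + 0.31982849×0.366872 + 0.0817465×0.574564 = 0.188732
  M+8: 0.31982849×0.058564 + 0.0817465×0.366872 = 0.048721
  M+10: 0.0817465×0.058564 = 0.004787
Scale to base peak (0.347404) = 100: 30.0 : 88.1 : 100.0 : 54.3 : 14.0 : 1.4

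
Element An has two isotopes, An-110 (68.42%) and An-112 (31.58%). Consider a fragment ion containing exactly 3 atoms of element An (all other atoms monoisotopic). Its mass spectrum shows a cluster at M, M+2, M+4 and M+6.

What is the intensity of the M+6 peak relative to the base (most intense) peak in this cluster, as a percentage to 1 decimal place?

Binomial terms of (0.6842 + 0.3158)^3: M 0.3203, M+2 0.4435, M+4 0.2047, M+6 0.0315 → M+2 is the base peak.
P(M+2) = C(3,1) × 0.6842^2 × 0.3158^1 = 3 × 0.46812964 × 0.3158 = 0.443506 (base)
P(M+6) = C(3,3) × 0.6842^0 × 0.3158^3 = 1 × 1.0000 × 0.03149462 = 0.031495
Relative intensity = 0.031495 / 0.443506 × 100 = 7.1

7.1%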